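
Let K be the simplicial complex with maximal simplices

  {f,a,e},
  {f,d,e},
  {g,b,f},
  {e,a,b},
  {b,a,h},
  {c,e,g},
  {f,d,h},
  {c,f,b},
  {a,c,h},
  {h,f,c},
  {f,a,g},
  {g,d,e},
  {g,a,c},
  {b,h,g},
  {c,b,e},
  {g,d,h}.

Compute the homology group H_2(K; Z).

H_2 ≅ Z.

Take the total order a < b < c < d < e < f < g < h on the vertex set. Then K (dimension 2) consists of the simplices:

  0-simplices (8): a, b, c, d, e, f, g, h
  1-simplices (24): ab, ac, ae, af, ag, ah, bc, be, bf, bg, bh, ce, cf, cg, ch, de, df, dg, dh, ef, eg, fg, fh, gh
  2-simplices (16): abe, abh, acg, ach, aef, afg, bce, bcf, bfg, bgh, ceg, cfh, def, deg, dfh, dgh

so the chain groups are C_0 ≅ Z^8, C_1 ≅ Z^24, C_2 ≅ Z^16.

∂_1: C_1 → C_0 sends each edge [p,q] (with p < q) to q − p. For instance
  ∂dg = g − d.
This gives a 8×24 integer matrix of rank 7; reducing to Smith normal form yields diagonal entries (1,1,1,1,1,1,1).

The boundary map ∂_2: C_2 → C_1 maps a triangle to the signed sum of its edges. For instance
  ∂dgh = gh − dh + dg,
  ∂afg = fg − ag + af.
As a 24×16 matrix over Z this has rank 15, with invariant factors (1,1,1,1,1,1,1,1,1,1,1,1,1,1,1).

Reading off H_k = ker ∂_k / im ∂_{k+1}:

  H_2: rank ker ∂_2 − rank ∂_3 = (16 − 15) − 0 = 1, and there is no ∂_3, so H_2 ≅ Z.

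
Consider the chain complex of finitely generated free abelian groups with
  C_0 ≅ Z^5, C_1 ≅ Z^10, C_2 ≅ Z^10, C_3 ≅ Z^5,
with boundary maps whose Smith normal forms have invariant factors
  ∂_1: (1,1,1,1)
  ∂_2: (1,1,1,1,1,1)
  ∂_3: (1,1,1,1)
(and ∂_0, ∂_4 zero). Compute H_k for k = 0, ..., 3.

H_0: b_0 = 5 − 0 − 4 = 1; torsion from ∂_1 factors > 1: none. So H_0 ≅ Z.
H_1: b_1 = 10 − 4 − 6 = 0; torsion from ∂_2 factors > 1: none. So H_1 ≅ 0.
H_2: b_2 = 10 − 6 − 4 = 0; torsion from ∂_3 factors > 1: none. So H_2 ≅ 0.
H_3: b_3 = 5 − 4 − 0 = 1; torsion from ∂_4 factors > 1: none. So H_3 ≅ Z.

H_0 ≅ Z,  H_1 = 0,  H_2 = 0,  H_3 ≅ Z.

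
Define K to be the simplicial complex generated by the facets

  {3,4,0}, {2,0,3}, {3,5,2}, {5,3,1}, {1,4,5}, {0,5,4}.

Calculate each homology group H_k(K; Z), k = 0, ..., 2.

K has 6 vertices, 12 edges, 6 triangles.
rank ∂_0 = 0, rank ∂_1 = 5 ⇒ b_0 = 6 − 0 − 5 = 1; all invariant factors of ∂_1 are 1 so no torsion. So H_0 ≅ Z.
rank ∂_1 = 5, rank ∂_2 = 6 ⇒ b_1 = 12 − 5 − 6 = 1; all invariant factors of ∂_2 are 1 so no torsion. So H_1 ≅ Z.
rank ∂_2 = 6, rank ∂_3 = 0 ⇒ b_2 = 6 − 6 − 0 = 0. So H_2 ≅ 0.

H_0 ≅ Z,  H_1 ≅ Z,  H_2 = 0.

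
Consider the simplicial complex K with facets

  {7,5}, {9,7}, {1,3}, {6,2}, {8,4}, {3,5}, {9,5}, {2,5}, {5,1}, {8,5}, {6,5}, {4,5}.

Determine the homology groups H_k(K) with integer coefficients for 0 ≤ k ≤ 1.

H_0 ≅ Z,  H_1 ≅ Z^4.

Fix the vertex order 1 < 2 < 3 < 4 < 5 < 6 < 7 < 8 < 9 and write every simplex with vertices in increasing order. Then dim K = 1 and the simplices of K are:

  0-simplices (9): [1], [2], [3], [4], [5], [6], [7], [8], [9]
  1-simplices (12): [1,3], [1,5], [2,5], [2,6], [3,5], [4,5], [4,8], [5,6], [5,7], [5,8], [5,9], [7,9]

Hence C_0 ≅ Z^9, C_1 ≅ Z^12.

∂_1: C_1 → C_0 is given by ∂[p,q] = [q] − [p]. For instance
  ∂[5,8] = [8] − [5].
As a 9×12 matrix over Z this has rank 8, with invariant factors (1,1,1,1,1,1,1,1).

Now H_k = ker ∂_k / im ∂_{k+1}, so:

  H_0: rank C_0 − rank ∂_1 = 9 − 8 = 1, and the invariant factors of ∂_1 are all 1, so H_0 ≅ Z.
  H_1: rank ker ∂_1 − rank ∂_2 = (12 − 8) − 0 = 4, and there is no ∂_2, so H_1 ≅ Z^4.

(K is a triangulation of a wedge of 4 circles.)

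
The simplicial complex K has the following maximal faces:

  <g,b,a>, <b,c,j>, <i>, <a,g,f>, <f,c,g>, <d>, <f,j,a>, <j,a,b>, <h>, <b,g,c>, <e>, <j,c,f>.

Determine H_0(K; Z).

H_0 ≅ Z^5.

Take the total order a < b < c < d < e < f < g < h < i < j on the vertex set. Then K (dimension 2) consists of the simplices:

  0-simplices (10): a, b, c, d, e, f, g, h, i, j
  1-simplices (12): ab, af, ag, aj, bc, bg, bj, cf, cg, cj, fg, fj
  2-simplices (8): abg, abj, afg, afj, bcg, bcj, cfg, cfj

so the chain groups are C_0 ≅ Z^10, C_1 ≅ Z^12, C_2 ≅ Z^8.

∂_1: C_1 → C_0 maps an edge to its endpoints' difference, ∂[p,q] = q − p. For instance
  ∂cg = g − c.
This gives a 10×12 integer matrix of rank 5; reducing to Smith normal form yields diagonal entries (1,1,1,1,1).

Boundary ∂_2: C_2 → C_1 acts by ∂[p,q,r] = [q,r] − [p,r] + [p,q]. For instance
  ∂abg = bg − ag + ab,
  ∂cfj = fj − cj + cf.
The resulting 12×8 matrix has rank 7, and its Smith normal form has invariant factors (1,1,1,1,1,1,1).

Now H_k = ker ∂_k / im ∂_{k+1}, so:

  H_0: rank C_0 − rank ∂_1 = 10 − 5 = 5, and the invariant factors of ∂_1 are all 1, so H_0 = Z^5.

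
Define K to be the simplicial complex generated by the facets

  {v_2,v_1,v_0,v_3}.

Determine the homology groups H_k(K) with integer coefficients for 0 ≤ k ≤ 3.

H_0 ≅ Z,  H_1 = 0,  H_2 = 0,  H_3 = 0.

Order the vertices as v_0 < v_1 < v_2 < v_3. Listing each simplex with vertices in this order, K has dimension 3 with simplices:

  0-simplices (4): [v_0], [v_1], [v_2], [v_3]
  1-simplices (6): [v_0,v_1], [v_0,v_2], [v_0,v_3], [v_1,v_2], [v_1,v_3], [v_2,v_3]
  2-simplices (4): [v_0,v_1,v_2], [v_0,v_1,v_3], [v_0,v_2,v_3], [v_1,v_2,v_3]
  3-simplices (1): [v_0,v_1,v_2,v_3]

Hence C_0 ≅ Z^4, C_1 ≅ Z^6, C_2 ≅ Z^4, C_3 ≅ Z^1.

The boundary map ∂_1: C_1 → C_0 sends each edge [p,q] (with p < q) to q − p. For instance
  ∂[v_1,v_3] = [v_3] − [v_1].
As a 4×6 matrix over Z this has rank 3, with invariant factors (1,1,1).

Boundary ∂_2: C_2 → C_1 maps a triangle to the signed sum of its edges. For instance
  ∂[v_0,v_2,v_3] = [v_2,v_3] − [v_0,v_3] + [v_0,v_2],
  ∂[v_0,v_1,v_2] = [v_1,v_2] − [v_0,v_2] + [v_0,v_1].
The resulting 6×4 matrix has rank 3, and its Smith normal form has invariant factors (1,1,1).

Boundary ∂_3: C_3 → C_2 sends each 3-simplex σ to the alternating sum Σ_i (−1)^i (σ with its i-th vertex removed). For instance
  ∂[v_0,v_1,v_2,v_3] = [v_1,v_2,v_3] − [v_0,v_2,v_3] + [v_0,v_1,v_3] − [v_0,v_1,v_2].
The 4×1 boundary matrix has rank 1 and Smith normal form diag(1).

Reading off H_k = ker ∂_k / im ∂_{k+1}:

  H_0: rank C_0 − rank ∂_1 = 4 − 3 = 1, and the invariant factors of ∂_1 are all 1, so H_0 = Z.
  H_1: rank ker ∂_1 − rank ∂_2 = (6 − 3) − 3 = 0, and the invariant factors of ∂_2 are all 1, so H_1 = 0.
  H_2: rank ker ∂_2 − rank ∂_3 = (4 − 3) − 1 = 0, and the invariant factors of ∂_3 are all 1, so H_2 = 0.
  H_3: rank ker ∂_3 − rank ∂_4 = (1 − 1) − 0 = 0, and there is no ∂_4, so H_3 = 0.

As a check, the Euler characteristic is 4 − 6 + 4 − 1 = 1, which agrees with 1 − 0 + 0 − 0 = 1.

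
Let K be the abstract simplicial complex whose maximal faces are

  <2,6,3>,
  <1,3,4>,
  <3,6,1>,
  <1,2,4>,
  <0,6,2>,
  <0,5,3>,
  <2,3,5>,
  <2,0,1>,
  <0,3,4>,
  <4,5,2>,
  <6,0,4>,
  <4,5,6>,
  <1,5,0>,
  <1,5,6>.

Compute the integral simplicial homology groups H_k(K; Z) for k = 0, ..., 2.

Order the vertices as 0 < 1 < 2 < 3 < 4 < 5 < 6. Listing each simplex with vertices in this order, K has dimension 2 with simplices:

  0-simplices (7): [0], [1], [2], [3], [4], [5], [6]
  1-simplices (21): [0,1], [0,2], [0,3], [0,4], [0,5], [0,6], [1,2], [1,3], [1,4], [1,5], [1,6], [2,3], [2,4], [2,5], [2,6], [3,4], [3,5], [3,6], [4,5], [4,6], [5,6]
  2-simplices (14): [0,1,2], [0,1,5], [0,2,6], [0,3,4], [0,3,5], [0,4,6], [1,2,4], [1,3,4], [1,3,6], [1,5,6], [2,3,5], [2,3,6], [2,4,5], [4,5,6]

so the chain groups are C_0 ≅ Z^7, C_1 ≅ Z^21, C_2 ≅ Z^14.

The boundary map ∂_1: C_1 → C_0 maps an edge to its endpoints' difference, ∂[p,q] = q − p. For instance
  ∂[4,6] = [6] − [4].
The 7×21 boundary matrix has rank 6 and Smith normal form diag(1,1,1,1,1,1).

Boundary ∂_2: C_2 → C_1 acts by ∂[p,q,r] = [q,r] − [p,r] + [p,q]. For instance
  ∂[0,1,5] = [1,5] − [0,5] + [0,1],
  ∂[0,1,2] = [1,2] − [0,2] + [0,1].
The resulting 21×14 matrix has rank 13, and its Smith normal form has invariant factors (1,1,1,1,1,1,1,1,1,1,1,1,1).

From H_k ≅ ker(∂_k) / im(∂_{k+1}) we obtain:

  H_0: rank C_0 − rank ∂_1 = 7 − 6 = 1, and the invariant factors of ∂_1 are all 1, so H_0 ≅ Z.
  H_1: rank ker ∂_1 − rank ∂_2 = (21 − 6) − 13 = 2, and the invariant factors of ∂_2 are all 1, so H_1 ≅ Z^2.
  H_2: rank ker ∂_2 − rank ∂_3 = (14 − 13) − 0 = 1, and there is no ∂_3, so H_2 ≅ Z.

As a check, the Euler characteristic is 7 − 21 + 14 = 0, which agrees with 1 − 2 + 1 = 0.

H_0 ≅ Z,  H_1 ≅ Z^2,  H_2 ≅ Z.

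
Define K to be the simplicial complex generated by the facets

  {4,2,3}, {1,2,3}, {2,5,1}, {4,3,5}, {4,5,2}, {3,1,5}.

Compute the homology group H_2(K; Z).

We work with the vertex ordering 1 < 2 < 3 < 4 < 5. The simplices of K, each written with vertices in increasing order, are:

  0-simplices (5): [1], [2], [3], [4], [5]
  1-simplices (9): [1,2], [1,3], [1,5], [2,3], [2,4], [2,5], [3,4], [3,5], [4,5]
  2-simplices (6): [1,2,3], [1,2,5], [1,3,5], [2,3,4], [2,4,5], [3,4,5]

Hence C_0 ≅ Z^5, C_1 ≅ Z^9, C_2 ≅ Z^6.

∂_1: C_1 → C_0 is given by ∂[p,q] = [q] − [p].
As a 5×9 matrix over Z this has rank 4, with invariant factors (1,1,1,1).

The boundary map ∂_2: C_2 → C_1 acts by ∂[p,q,r] = [q,r] − [p,r] + [p,q]. For instance
  ∂[3,4,5] = [4,5] − [3,5] + [3,4],
  ∂[1,3,5] = [3,5] − [1,5] + [1,3].
This gives a 9×6 integer matrix of rank 5; reducing to Smith normal form yields diagonal entries (1,1,1,1,1).

Computing H_k = (kernel of ∂_k) / (image of ∂_{k+1}):

  H_2: rank ker ∂_2 − rank ∂_3 = (6 − 5) − 0 = 1, and there is no ∂_3, so H_2 ≅ Z.

H_2 ≅ Z.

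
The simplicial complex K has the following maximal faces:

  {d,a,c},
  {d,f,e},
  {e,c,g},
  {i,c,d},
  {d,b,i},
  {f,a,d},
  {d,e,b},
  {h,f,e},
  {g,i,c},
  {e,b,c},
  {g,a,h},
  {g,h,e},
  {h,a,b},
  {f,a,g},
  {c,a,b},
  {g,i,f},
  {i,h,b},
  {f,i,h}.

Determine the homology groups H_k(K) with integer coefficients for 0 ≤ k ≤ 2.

H_0 = Z,  H_1 = Z × Z/2,  H_2 = 0.

Order the vertices as a < b < c < d < e < f < g < h < i. Listing each simplex with vertices in this order, K has dimension 2 with simplices:

  0-simplices (9): a, b, c, d, e, f, g, h, i
  1-simplices (27): ab, ac, ad, af, ag, ah, bc, bd, be, bh, bi, cd, ce, cg, ci, de, df, di, ef, eg, eh, fg, fh, fi, gh, gi, hi
  2-simplices (18): abc, abh, acd, adf, afg, agh, bce, bde, bdi, bhi, cdi, ceg, cgi, def, efh, egh, fgi, fhi

so the chain groups are C_0 ≅ Z^9, C_1 ≅ Z^27, C_2 ≅ Z^18.

∂_1: C_1 → C_0 maps an edge to its endpoints' difference, ∂[p,q] = q − p.
As a 9×27 matrix over Z this has rank 8, with invariant factors (1,1,1,1,1,1,1,1).

Boundary ∂_2: C_2 → C_1 acts by ∂[p,q,r] = [q,r] − [p,r] + [p,q]. For instance
  ∂fhi = hi − fi + fh,
  ∂ceg = eg − cg + ce.
The 27×18 boundary matrix has rank 18 and Smith normal form diag(1,1,1,1,1,1,1,1,1,1,1,1,1,1,1,1,1,2).

Reading off H_k = ker ∂_k / im ∂_{k+1}:

  H_0: rank C_0 − rank ∂_1 = 9 − 8 = 1, and the invariant factors of ∂_1 are all 1, so H_0 = Z.
  H_1: rank ker ∂_1 − rank ∂_2 = (27 − 8) − 18 = 1, and ∂_2 has invariant factor 2 > 1, so H_1 = Z × Z/2.
  H_2: rank ker ∂_2 − rank ∂_3 = (18 − 18) − 0 = 0, and there is no ∂_3, so H_2 = 0.

As a check, the Euler characteristic is 9 − 27 + 18 = 0, which agrees with 1 − 1 + 0 = 0.
(K is a triangulation of the Klein bottle.)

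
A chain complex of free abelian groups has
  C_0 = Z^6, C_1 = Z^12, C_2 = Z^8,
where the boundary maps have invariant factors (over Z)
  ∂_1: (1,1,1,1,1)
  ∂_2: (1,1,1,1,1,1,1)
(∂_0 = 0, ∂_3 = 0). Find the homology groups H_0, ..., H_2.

H_0 = Z,  H_1 = 0,  H_2 = Z.

H_0: b_0 = 6 − 0 − 5 = 1; torsion from ∂_1 factors > 1: none. So H_0 = Z.
H_1: b_1 = 12 − 5 − 7 = 0; torsion from ∂_2 factors > 1: none. So H_1 = 0.
H_2: b_2 = 8 − 7 − 0 = 1; torsion from ∂_3 factors > 1: none. So H_2 = Z.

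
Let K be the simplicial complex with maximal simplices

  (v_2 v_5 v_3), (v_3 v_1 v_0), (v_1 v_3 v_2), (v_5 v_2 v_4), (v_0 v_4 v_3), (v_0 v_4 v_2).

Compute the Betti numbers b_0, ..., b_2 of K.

Order the vertices as v_0 < v_1 < v_2 < v_3 < v_4 < v_5. Listing each simplex with vertices in this order, K has dimension 2 with simplices:

  0-simplices (6): [v_0], [v_1], [v_2], [v_3], [v_4], [v_5]
  1-simplices (12): [v_0,v_1], [v_0,v_2], [v_0,v_3], [v_0,v_4], [v_1,v_2], [v_1,v_3], [v_2,v_3], [v_2,v_4], [v_2,v_5], [v_3,v_4], [v_3,v_5], [v_4,v_5]
  2-simplices (6): [v_0,v_1,v_3], [v_0,v_2,v_4], [v_0,v_3,v_4], [v_1,v_2,v_3], [v_2,v_3,v_5], [v_2,v_4,v_5]

Hence C_0 ≅ Z^6, C_1 ≅ Z^12, C_2 ≅ Z^6.

The boundary map ∂_1: C_1 → C_0 sends each edge [p,q] (with p < q) to q − p. For instance
  ∂[v_0,v_2] = [v_2] − [v_0].
The resulting 6×12 matrix has rank 5, and its Smith normal form has invariant factors (1,1,1,1,1).

Boundary ∂_2: C_2 → C_1 sends each 2-simplex [p,q,r] to [q,r] − [p,r] + [p,q]. For instance
  ∂[v_0,v_3,v_4] = [v_3,v_4] − [v_0,v_4] + [v_0,v_3],
  ∂[v_2,v_4,v_5] = [v_4,v_5] − [v_2,v_5] + [v_2,v_4].
This gives a 12×6 integer matrix of rank 6; reducing to Smith normal form yields diagonal entries (1,1,1,1,1,1).

Reading off H_k = ker ∂_k / im ∂_{k+1}:

  H_0: rank C_0 − rank ∂_1 = 6 − 5 = 1, and the invariant factors of ∂_1 are all 1, so H_0 ≅ Z.
  H_1: rank ker ∂_1 − rank ∂_2 = (12 − 5) − 6 = 1, and the invariant factors of ∂_2 are all 1, so H_1 ≅ Z.
  H_2: rank ker ∂_2 − rank ∂_3 = (6 − 6) − 0 = 0, and there is no ∂_3, so H_2 ≅ 0.

(K is a triangulation of the cylinder S^1 x I.)

Hence the Betti numbers are b_0 = 1, b_1 = 1, b_2 = 0.

b_0 = 1, b_1 = 1, b_2 = 0.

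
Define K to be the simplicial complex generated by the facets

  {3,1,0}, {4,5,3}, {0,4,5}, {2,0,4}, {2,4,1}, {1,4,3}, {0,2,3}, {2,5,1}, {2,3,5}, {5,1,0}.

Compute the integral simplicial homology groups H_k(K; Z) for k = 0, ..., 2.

H_0 = Z,  H_1 = Z/2,  H_2 = 0.

Take the total order 0 < 1 < 2 < 3 < 4 < 5 on the vertex set. Then K (dimension 2) consists of the simplices:

  0-simplices (6): [0], [1], [2], [3], [4], [5]
  1-simplices (15): [0,1], [0,2], [0,3], [0,4], [0,5], [1,2], [1,3], [1,4], [1,5], [2,3], [2,4], [2,5], [3,4], [3,5], [4,5]
  2-simplices (10): [0,1,3], [0,1,5], [0,2,3], [0,2,4], [0,4,5], [1,2,4], [1,2,5], [1,3,4], [2,3,5], [3,4,5]

so the chain groups are C_0 ≅ Z^6, C_1 ≅ Z^15, C_2 ≅ Z^10.

Boundary ∂_1: C_1 → C_0 sends each edge [p,q] (with p < q) to q − p.
As a 6×15 matrix over Z this has rank 5, with invariant factors (1,1,1,1,1).

The boundary map ∂_2: C_2 → C_1 sends each 2-simplex [p,q,r] to [q,r] − [p,r] + [p,q]. For instance
  ∂[2,3,5] = [3,5] − [2,5] + [2,3],
  ∂[1,2,4] = [2,4] − [1,4] + [1,2].
As a 15×10 matrix over Z this has rank 10, with invariant factors (1,1,1,1,1,1,1,1,1,2).

From H_k ≅ ker(∂_k) / im(∂_{k+1}) we obtain:

  H_0: rank C_0 − rank ∂_1 = 6 − 5 = 1, and the invariant factors of ∂_1 are all 1, so H_0 ≅ Z.
  H_1: rank ker ∂_1 − rank ∂_2 = (15 − 5) − 10 = 0, and ∂_2 has invariant factor 2 > 1, so H_1 ≅ Z/2.
  H_2: rank ker ∂_2 − rank ∂_3 = (10 − 10) − 0 = 0, and there is no ∂_3, so H_2 ≅ 0.

As a check, the Euler characteristic is 6 − 15 + 10 = 1, which agrees with 1 − 0 + 0 = 1.
(K is a triangulation of the real projective plane RP^2.)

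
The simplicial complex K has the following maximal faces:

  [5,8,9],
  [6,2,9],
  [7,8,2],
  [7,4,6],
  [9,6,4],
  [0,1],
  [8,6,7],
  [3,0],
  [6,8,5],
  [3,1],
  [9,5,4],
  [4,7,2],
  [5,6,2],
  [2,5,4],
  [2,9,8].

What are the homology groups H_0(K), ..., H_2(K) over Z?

H_0 ≅ Z^2,  H_1 ≅ Z ⊕ Z/2,  H_2 = 0.

Take the total order 0 < 1 < 2 < 3 < 4 < 5 < 6 < 7 < 8 < 9 on the vertex set. Then K (dimension 2) consists of the simplices:

  0-simplices (10): [0], [1], [2], [3], [4], [5], [6], [7], [8], [9]
  1-simplices (21): [0,1], [0,3], [1,3], [2,4], [2,5], [2,6], [2,7], [2,8], [2,9], [4,5], [4,6], [4,7], [4,9], [5,6], [5,8], [5,9], [6,7], [6,8], [6,9], [7,8], [8,9]
  2-simplices (12): [2,4,5], [2,4,7], [2,5,6], [2,6,9], [2,7,8], [2,8,9], [4,5,9], [4,6,7], [4,6,9], [5,6,8], [5,8,9], [6,7,8]

so the chain groups are C_0 ≅ Z^10, C_1 ≅ Z^21, C_2 ≅ Z^12.

The boundary map ∂_1: C_1 → C_0 is given by ∂[p,q] = [q] − [p]. For instance
  ∂[2,9] = [9] − [2].
This gives a 10×21 integer matrix of rank 8; reducing to Smith normal form yields diagonal entries (1,1,1,1,1,1,1,1).

The boundary map ∂_2: C_2 → C_1 acts by ∂[p,q,r] = [q,r] − [p,r] + [p,q]. For instance
  ∂[2,7,8] = [7,8] − [2,8] + [2,7],
  ∂[4,5,9] = [5,9] − [4,9] + [4,5].
This gives a 21×12 integer matrix of rank 12; reducing to Smith normal form yields diagonal entries (1,1,1,1,1,1,1,1,1,1,1,2).

Computing H_k = (kernel of ∂_k) / (image of ∂_{k+1}):

  H_0: rank C_0 − rank ∂_1 = 10 − 8 = 2, and the invariant factors of ∂_1 are all 1, so H_0 = Z^2.
  H_1: rank ker ∂_1 − rank ∂_2 = (21 − 8) − 12 = 1, and ∂_2 has invariant factor 2 > 1, so H_1 = Z ⊕ Z/2.
  H_2: rank ker ∂_2 − rank ∂_3 = (12 − 12) − 0 = 0, and there is no ∂_3, so H_2 = 0.

As a check, the Euler characteristic is 10 − 21 + 12 = 1, which agrees with 2 − 1 + 0 = 1.
(K is a triangulation of the disjoint union of the circle S^1 and the real projective plane RP^2.)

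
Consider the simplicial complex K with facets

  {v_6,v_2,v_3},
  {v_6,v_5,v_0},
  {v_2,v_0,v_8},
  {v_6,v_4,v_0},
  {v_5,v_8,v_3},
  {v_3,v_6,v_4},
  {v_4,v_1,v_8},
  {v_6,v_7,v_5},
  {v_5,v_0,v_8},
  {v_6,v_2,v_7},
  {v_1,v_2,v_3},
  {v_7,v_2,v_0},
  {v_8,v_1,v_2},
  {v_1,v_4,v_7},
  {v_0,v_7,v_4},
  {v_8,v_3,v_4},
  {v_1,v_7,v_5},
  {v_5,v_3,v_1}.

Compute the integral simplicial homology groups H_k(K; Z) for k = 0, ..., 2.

Take the total order v_0 < v_1 < v_2 < v_3 < v_4 < v_5 < v_6 < v_7 < v_8 on the vertex set. Then K (dimension 2) consists of the simplices:

  0-simplices (9): [v_0], [v_1], [v_2], [v_3], [v_4], [v_5], [v_6], [v_7], [v_8]
  1-simplices (27): (27 of them)
  2-simplices (18): (18 of them)

giving chain groups C_0 ≅ Z^9, C_1 ≅ Z^27, C_2 ≅ Z^18.

The boundary map ∂_1: C_1 → C_0 sends each edge [p,q] (with p < q) to q − p.
The 9×27 boundary matrix has rank 8 and Smith normal form diag(1,1,1,1,1,1,1,1).

The boundary map ∂_2: C_2 → C_1 acts by ∂[p,q,r] = [q,r] − [p,r] + [p,q]. For instance
  ∂[v_2,v_3,v_6] = [v_3,v_6] − [v_2,v_6] + [v_2,v_3],
  ∂[v_1,v_2,v_8] = [v_2,v_8] − [v_1,v_8] + [v_1,v_2].
The resulting 27×18 matrix has rank 18, and its Smith normal form has invariant factors (1,1,1,1,1,1,1,1,1,1,1,1,1,1,1,1,1,2).

From H_k ≅ ker(∂_k) / im(∂_{k+1}) we obtain:

  H_0: rank C_0 − rank ∂_1 = 9 − 8 = 1, and the invariant factors of ∂_1 are all 1, so H_0 ≅ Z.
  H_1: rank ker ∂_1 − rank ∂_2 = (27 − 8) − 18 = 1, and ∂_2 has invariant factor 2 > 1, so H_1 ≅ Z ⊕ Z/2.
  H_2: rank ker ∂_2 − rank ∂_3 = (18 − 18) − 0 = 0, and there is no ∂_3, so H_2 ≅ 0.

H_0 ≅ Z,  H_1 ≅ Z ⊕ Z/2,  H_2 = 0.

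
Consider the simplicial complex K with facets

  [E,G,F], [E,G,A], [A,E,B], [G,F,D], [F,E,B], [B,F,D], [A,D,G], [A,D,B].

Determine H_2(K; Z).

H_2 ≅ Z.

We work with the vertex ordering A < B < D < E < F < G. The simplices of K, each written with vertices in increasing order, are:

  0-simplices (6): A, B, D, E, F, G
  1-simplices (12): AB, AD, AE, AG, BD, BE, BF, DF, DG, EF, EG, FG
  2-simplices (8): ABD, ABE, ADG, AEG, BDF, BEF, DFG, EFG

giving chain groups C_0 ≅ Z^6, C_1 ≅ Z^12, C_2 ≅ Z^8.

The boundary map ∂_1: C_1 → C_0 sends each edge [p,q] (with p < q) to q − p.
The 6×12 boundary matrix has rank 5 and Smith normal form diag(1,1,1,1,1).

The boundary map ∂_2: C_2 → C_1 sends each 2-simplex [p,q,r] to [q,r] − [p,r] + [p,q]. For instance
  ∂ADG = DG − AG + AD,
  ∂DFG = FG − DG + DF.
This gives a 12×8 integer matrix of rank 7; reducing to Smith normal form yields diagonal entries (1,1,1,1,1,1,1).

Reading off H_k = ker ∂_k / im ∂_{k+1}:

  H_2: rank ker ∂_2 − rank ∂_3 = (8 − 7) − 0 = 1, and there is no ∂_3, so H_2 = Z.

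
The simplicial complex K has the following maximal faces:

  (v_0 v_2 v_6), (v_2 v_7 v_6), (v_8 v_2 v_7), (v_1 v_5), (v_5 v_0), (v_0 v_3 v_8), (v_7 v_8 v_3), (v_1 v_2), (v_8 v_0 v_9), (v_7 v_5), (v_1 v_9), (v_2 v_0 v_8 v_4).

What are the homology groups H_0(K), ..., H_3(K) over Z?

H_0 = Z,  H_1 = Z^3,  H_2 = 0,  H_3 = 0.

K has 10 vertices, 21 edges, 10 triangles, 1 3-simplex.
rank ∂_0 = 0, rank ∂_1 = 9 ⇒ b_0 = 10 − 0 − 9 = 1; all invariant factors of ∂_1 are 1 so no torsion. So H_0 = Z.
rank ∂_1 = 9, rank ∂_2 = 9 ⇒ b_1 = 21 − 9 − 9 = 3; all invariant factors of ∂_2 are 1 so no torsion. So H_1 = Z^3.
rank ∂_2 = 9, rank ∂_3 = 1 ⇒ b_2 = 10 − 9 − 1 = 0; all invariant factors of ∂_3 are 1 so no torsion. So H_2 = 0.
rank ∂_3 = 1, rank ∂_4 = 0 ⇒ b_3 = 1 − 1 − 0 = 0. So H_3 = 0.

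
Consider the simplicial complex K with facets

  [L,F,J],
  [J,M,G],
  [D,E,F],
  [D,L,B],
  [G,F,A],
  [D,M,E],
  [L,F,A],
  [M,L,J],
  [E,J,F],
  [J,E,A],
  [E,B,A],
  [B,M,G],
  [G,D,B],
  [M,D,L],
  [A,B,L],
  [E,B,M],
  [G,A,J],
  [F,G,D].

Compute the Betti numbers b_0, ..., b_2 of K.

We work with the vertex ordering A < B < D < E < F < G < J < L < M. The simplices of K, each written with vertices in increasing order, are:

  0-simplices (9): A, B, D, E, F, G, J, L, M
  1-simplices (27): AB, AE, AF, AG, AJ, AL, BD, BE, BG, BL, BM, DE, DF, DG, DL, DM, EF, EJ, EM, FG, FJ, FL, GJ, GM, JL, JM, LM
  2-simplices (18): ABE, ABL, AEJ, AFG, AFL, AGJ, BDG, BDL, BEM, BGM, DEF, DEM, DFG, DLM, EFJ, FJL, GJM, JLM

giving chain groups C_0 ≅ Z^9, C_1 ≅ Z^27, C_2 ≅ Z^18.

The boundary map ∂_1: C_1 → C_0 sends each edge [p,q] (with p < q) to q − p.
The resulting 9×27 matrix has rank 8, and its Smith normal form has invariant factors (1,1,1,1,1,1,1,1).

Boundary ∂_2: C_2 → C_1 maps a triangle to the signed sum of its edges. For instance
  ∂BGM = GM − BM + BG,
  ∂EFJ = FJ − EJ + EF.
The 27×18 boundary matrix has rank 18 and Smith normal form diag(1,1,1,1,1,1,1,1,1,1,1,1,1,1,1,1,1,2).

Now H_k = ker ∂_k / im ∂_{k+1}, so:

  H_0: rank C_0 − rank ∂_1 = 9 − 8 = 1, and the invariant factors of ∂_1 are all 1, so H_0 = Z.
  H_1: rank ker ∂_1 − rank ∂_2 = (27 − 8) − 18 = 1, and ∂_2 has invariant factor 2 > 1, so H_1 = Z ⊕ Z/2.
  H_2: rank ker ∂_2 − rank ∂_3 = (18 − 18) − 0 = 0, and there is no ∂_3, so H_2 = 0.

As a check, the Euler characteristic is 9 − 27 + 18 = 0, which agrees with 1 − 1 + 0 = 0.

Hence the Betti numbers are b_0 = 1, b_1 = 1, b_2 = 0.

b_0 = 1, b_1 = 1, b_2 = 0.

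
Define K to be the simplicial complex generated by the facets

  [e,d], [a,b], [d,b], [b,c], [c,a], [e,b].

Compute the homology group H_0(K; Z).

H_0 = Z.

Order the vertices as a < b < c < d < e. Listing each simplex with vertices in this order, K has dimension 1 with simplices:

  0-simplices (5): a, b, c, d, e
  1-simplices (6): ab, ac, bc, bd, be, de

giving chain groups C_0 ≅ Z^5, C_1 ≅ Z^6.

Boundary ∂_1: C_1 → C_0 is given by ∂[p,q] = [q] − [p]. For instance
  ∂de = e − d.
The resulting 5×6 matrix has rank 4, and its Smith normal form has invariant factors (1,1,1,1).

Reading off H_k = ker ∂_k / im ∂_{k+1}:

  H_0: rank C_0 − rank ∂_1 = 5 − 4 = 1, and the invariant factors of ∂_1 are all 1, so H_0 ≅ Z.

(K is a triangulation of a wedge of 2 circles.)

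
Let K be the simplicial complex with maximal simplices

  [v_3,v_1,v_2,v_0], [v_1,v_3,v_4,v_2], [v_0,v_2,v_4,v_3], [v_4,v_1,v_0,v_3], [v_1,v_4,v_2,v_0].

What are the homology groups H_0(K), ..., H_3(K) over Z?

H_0 ≅ Z,  H_1 = 0,  H_2 = 0,  H_3 ≅ Z.

Take the total order v_0 < v_1 < v_2 < v_3 < v_4 on the vertex set. Then K (dimension 3) consists of the simplices:

  0-simplices (5): [v_0], [v_1], [v_2], [v_3], [v_4]
  1-simplices (10): [v_0,v_1], [v_0,v_2], [v_0,v_3], [v_0,v_4], [v_1,v_2], [v_1,v_3], [v_1,v_4], [v_2,v_3], [v_2,v_4], [v_3,v_4]
  2-simplices (10): [v_0,v_1,v_2], [v_0,v_1,v_3], [v_0,v_1,v_4], [v_0,v_2,v_3], [v_0,v_2,v_4], [v_0,v_3,v_4], [v_1,v_2,v_3], [v_1,v_2,v_4], [v_1,v_3,v_4], [v_2,v_3,v_4]
  3-simplices (5): [v_0,v_1,v_2,v_3], [v_0,v_1,v_2,v_4], [v_0,v_1,v_3,v_4], [v_0,v_2,v_3,v_4], [v_1,v_2,v_3,v_4]

Hence C_0 ≅ Z^5, C_1 ≅ Z^10, C_2 ≅ Z^10, C_3 ≅ Z^5.

The boundary map ∂_1: C_1 → C_0 is given by ∂[p,q] = [q] − [p].
This gives a 5×10 integer matrix of rank 4; reducing to Smith normal form yields diagonal entries (1,1,1,1).

∂_2: C_2 → C_1 maps a triangle to the signed sum of its edges. For instance
  ∂[v_0,v_3,v_4] = [v_3,v_4] − [v_0,v_4] + [v_0,v_3],
  ∂[v_0,v_1,v_2] = [v_1,v_2] − [v_0,v_2] + [v_0,v_1].
The resulting 10×10 matrix has rank 6, and its Smith normal form has invariant factors (1,1,1,1,1,1).

The boundary map ∂_3: C_3 → C_2 sends each 3-simplex σ to the alternating sum Σ_i (−1)^i (σ with its i-th vertex removed). For instance
  ∂[v_0,v_1,v_2,v_3] = [v_1,v_2,v_3] − [v_0,v_2,v_3] + [v_0,v_1,v_3] − [v_0,v_1,v_2],
  ∂[v_0,v_2,v_3,v_4] = [v_2,v_3,v_4] − [v_0,v_3,v_4] + [v_0,v_2,v_4] − [v_0,v_2,v_3].
This gives a 10×5 integer matrix of rank 4; reducing to Smith normal form yields diagonal entries (1,1,1,1).

Reading off H_k = ker ∂_k / im ∂_{k+1}:

  H_0: rank C_0 − rank ∂_1 = 5 − 4 = 1, and the invariant factors of ∂_1 are all 1, so H_0 = Z.
  H_1: rank ker ∂_1 − rank ∂_2 = (10 − 4) − 6 = 0, and the invariant factors of ∂_2 are all 1, so H_1 = 0.
  H_2: rank ker ∂_2 − rank ∂_3 = (10 − 6) − 4 = 0, and the invariant factors of ∂_3 are all 1, so H_2 = 0.
  H_3: rank ker ∂_3 − rank ∂_4 = (5 − 4) − 0 = 1, and there is no ∂_4, so H_3 = Z.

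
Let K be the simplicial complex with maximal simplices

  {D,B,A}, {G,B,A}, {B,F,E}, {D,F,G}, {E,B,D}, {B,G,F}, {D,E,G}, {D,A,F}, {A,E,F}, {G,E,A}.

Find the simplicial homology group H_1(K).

H_1 = Z/2.

Take the total order A < B < D < E < F < G on the vertex set. Then K (dimension 2) consists of the simplices:

  0-simplices (6): A, B, D, E, F, G
  1-simplices (15): AB, AD, AE, AF, AG, BD, BE, BF, BG, DE, DF, DG, EF, EG, FG
  2-simplices (10): ABD, ABG, ADF, AEF, AEG, BDE, BEF, BFG, DEG, DFG

Hence C_0 ≅ Z^6, C_1 ≅ Z^15, C_2 ≅ Z^10.

The boundary map ∂_1: C_1 → C_0 sends each edge [p,q] (with p < q) to q − p.
The resulting 6×15 matrix has rank 5, and its Smith normal form has invariant factors (1,1,1,1,1).

∂_2: C_2 → C_1 maps a triangle to the signed sum of its edges. For instance
  ∂ABD = BD − AD + AB,
  ∂BFG = FG − BG + BF.
As a 15×10 matrix over Z this has rank 10, with invariant factors (1,1,1,1,1,1,1,1,1,2).

From H_k ≅ ker(∂_k) / im(∂_{k+1}) we obtain:

  H_1: rank ker ∂_1 − rank ∂_2 = (15 − 5) − 10 = 0, and ∂_2 has invariant factor 2 > 1, so H_1 = Z/2.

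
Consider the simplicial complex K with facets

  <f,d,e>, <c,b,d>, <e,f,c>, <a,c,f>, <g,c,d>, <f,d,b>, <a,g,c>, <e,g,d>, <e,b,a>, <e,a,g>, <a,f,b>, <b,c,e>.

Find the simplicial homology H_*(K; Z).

H_0 = Z,  H_1 = Z/2Z,  H_2 = 0.

Order the vertices as a < b < c < d < e < f < g. Listing each simplex with vertices in this order, K has dimension 2 with simplices:

  0-simplices (7): a, b, c, d, e, f, g
  1-simplices (18): ab, ac, ae, af, ag, bc, bd, be, bf, cd, ce, cf, cg, de, df, dg, ef, eg
  2-simplices (12): abe, abf, acf, acg, aeg, bcd, bce, bdf, cdg, cef, def, deg

giving chain groups C_0 ≅ Z^7, C_1 ≅ Z^18, C_2 ≅ Z^12.

∂_1: C_1 → C_0 is given by ∂[p,q] = [q] − [p].
The resulting 7×18 matrix has rank 6, and its Smith normal form has invariant factors (1,1,1,1,1,1).

Boundary ∂_2: C_2 → C_1 acts by ∂[p,q,r] = [q,r] − [p,r] + [p,q]. For instance
  ∂abf = bf − af + ab,
  ∂def = ef − df + de.
The 18×12 boundary matrix has rank 12 and Smith normal form diag(1,1,1,1,1,1,1,1,1,1,1,2).

Reading off H_k = ker ∂_k / im ∂_{k+1}:

  H_0: rank C_0 − rank ∂_1 = 7 − 6 = 1, and the invariant factors of ∂_1 are all 1, so H_0 = Z.
  H_1: rank ker ∂_1 − rank ∂_2 = (18 − 6) − 12 = 0, and ∂_2 has invariant factor 2 > 1, so H_1 = Z/2Z.
  H_2: rank ker ∂_2 − rank ∂_3 = (12 − 12) − 0 = 0, and there is no ∂_3, so H_2 = 0.

As a check, the Euler characteristic is 7 − 18 + 12 = 1, which agrees with 1 − 0 + 0 = 1.
(K is a triangulation of the real projective plane RP^2.)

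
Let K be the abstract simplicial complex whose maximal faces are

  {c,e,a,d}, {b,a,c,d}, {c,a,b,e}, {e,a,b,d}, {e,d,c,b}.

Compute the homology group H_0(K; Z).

Take the total order a < b < c < d < e on the vertex set. Then K (dimension 3) consists of the simplices:

  0-simplices (5): a, b, c, d, e
  1-simplices (10): ab, ac, ad, ae, bc, bd, be, cd, ce, de
  2-simplices (10): abc, abd, abe, acd, ace, ade, bcd, bce, bde, cde
  3-simplices (5): abcd, abce, abde, acde, bcde

Hence C_0 ≅ Z^5, C_1 ≅ Z^10, C_2 ≅ Z^10, C_3 ≅ Z^5.

The boundary map ∂_1: C_1 → C_0 maps an edge to its endpoints' difference, ∂[p,q] = q − p.
The resulting 5×10 matrix has rank 4, and its Smith normal form has invariant factors (1,1,1,1).

Boundary ∂_2: C_2 → C_1 maps a triangle to the signed sum of its edges. For instance
  ∂ace = ce − ae + ac,
  ∂cde = de − ce + cd.
This gives a 10×10 integer matrix of rank 6; reducing to Smith normal form yields diagonal entries (1,1,1,1,1,1).

Boundary ∂_3: C_3 → C_2 sends each 3-simplex σ to the alternating sum Σ_i (−1)^i (σ with its i-th vertex removed). For instance
  ∂abcd = bcd − acd + abd − abc,
  ∂acde = cde − ade + ace − acd.
As a 10×5 matrix over Z this has rank 4, with invariant factors (1,1,1,1).

Reading off H_k = ker ∂_k / im ∂_{k+1}:

  H_0: rank C_0 − rank ∂_1 = 5 − 4 = 1, and the invariant factors of ∂_1 are all 1, so H_0 ≅ Z.

H_0 = Z.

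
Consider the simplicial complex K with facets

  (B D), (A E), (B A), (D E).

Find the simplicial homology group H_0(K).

H_0 ≅ Z.

Take the total order A < B < D < E on the vertex set. Then K (dimension 1) consists of the simplices:

  0-simplices (4): A, B, D, E
  1-simplices (4): AB, AE, BD, DE

so the chain groups are C_0 ≅ Z^4, C_1 ≅ Z^4.

Boundary ∂_1: C_1 → C_0 maps an edge to its endpoints' difference, ∂[p,q] = q − p. For instance
  ∂BD = D − B.
The 4×4 boundary matrix has rank 3 and Smith normal form diag(1,1,1).

Now H_k = ker ∂_k / im ∂_{k+1}, so:

  H_0: rank C_0 − rank ∂_1 = 4 − 3 = 1, and the invariant factors of ∂_1 are all 1, so H_0 = Z.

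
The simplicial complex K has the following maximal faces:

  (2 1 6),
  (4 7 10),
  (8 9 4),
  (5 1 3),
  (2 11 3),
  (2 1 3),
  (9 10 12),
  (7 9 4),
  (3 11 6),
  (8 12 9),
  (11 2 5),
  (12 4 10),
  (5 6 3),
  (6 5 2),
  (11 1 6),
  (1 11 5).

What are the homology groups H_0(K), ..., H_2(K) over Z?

Fix the vertex order 1 < 2 < 3 < 4 < 5 < 6 < 7 < 8 < 9 < 10 < 11 < 12 and write every simplex with vertices in increasing order. Then dim K = 2 and the simplices of K are:

  0-simplices (12): [1], [2], [3], [4], [5], [6], [7], [8], [9], [10], [11], [12]
  1-simplices (27): (27 of them)
  2-simplices (16): [1,2,3], [1,2,6], [1,3,5], [1,5,11], [1,6,11], [2,3,11], [2,5,6], [2,5,11], [3,5,6], [3,6,11], [4,7,9], [4,7,10], [4,8,9], [4,10,12], [8,9,12], [9,10,12]

so the chain groups are C_0 ≅ Z^12, C_1 ≅ Z^27, C_2 ≅ Z^16.

The boundary map ∂_1: C_1 → C_0 is given by ∂[p,q] = [q] − [p]. For instance
  ∂[7,10] = [10] − [7].
This gives a 12×27 integer matrix of rank 10; reducing to Smith normal form yields diagonal entries (1,1,1,1,1,1,1,1,1,1).

The boundary map ∂_2: C_2 → C_1 acts by ∂[p,q,r] = [q,r] − [p,r] + [p,q]. For instance
  ∂[1,2,3] = [2,3] − [1,3] + [1,2],
  ∂[1,6,11] = [6,11] − [1,11] + [1,6].
The resulting 27×16 matrix has rank 16, and its Smith normal form has invariant factors (1,1,1,1,1,1,1,1,1,1,1,1,1,1,1,2).

Computing H_k = (kernel of ∂_k) / (image of ∂_{k+1}):

  H_0: rank C_0 − rank ∂_1 = 12 − 10 = 2, and the invariant factors of ∂_1 are all 1, so H_0 = Z^2.
  H_1: rank ker ∂_1 − rank ∂_2 = (27 − 10) − 16 = 1, and ∂_2 has invariant factor 2 > 1, so H_1 = Z ⊕ Z/2.
  H_2: rank ker ∂_2 − rank ∂_3 = (16 − 16) − 0 = 0, and there is no ∂_3, so H_2 = 0.

As a check, the Euler characteristic is 12 − 27 + 16 = 1, which agrees with 2 − 1 + 0 = 1.
(K is a triangulation of the disjoint union of the cylinder S^1 x I and the real projective plane RP^2.)

H_0 = Z^2,  H_1 = Z ⊕ Z/2,  H_2 = 0.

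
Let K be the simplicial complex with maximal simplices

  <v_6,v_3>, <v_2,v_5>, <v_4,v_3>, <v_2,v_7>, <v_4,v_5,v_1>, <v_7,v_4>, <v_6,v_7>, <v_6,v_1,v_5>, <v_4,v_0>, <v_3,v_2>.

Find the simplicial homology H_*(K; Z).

We work with the vertex ordering v_0 < v_1 < v_2 < v_3 < v_4 < v_5 < v_6 < v_7. The simplices of K, each written with vertices in increasing order, are:

  0-simplices (8): [v_0], [v_1], [v_2], [v_3], [v_4], [v_5], [v_6], [v_7]
  1-simplices (13): [v_0,v_4], [v_1,v_4], [v_1,v_5], [v_1,v_6], [v_2,v_3], [v_2,v_5], [v_2,v_7], [v_3,v_4], [v_3,v_6], [v_4,v_5], [v_4,v_7], [v_5,v_6], [v_6,v_7]
  2-simplices (2): [v_1,v_4,v_5], [v_1,v_5,v_6]

Hence C_0 ≅ Z^8, C_1 ≅ Z^13, C_2 ≅ Z^2.

∂_1: C_1 → C_0 sends each edge [p,q] (with p < q) to q − p.
As a 8×13 matrix over Z this has rank 7, with invariant factors (1,1,1,1,1,1,1).

∂_2: C_2 → C_1 sends each 2-simplex [p,q,r] to [q,r] − [p,r] + [p,q]. For instance
  ∂[v_1,v_4,v_5] = [v_4,v_5] − [v_1,v_5] + [v_1,v_4],
  ∂[v_1,v_5,v_6] = [v_5,v_6] − [v_1,v_6] + [v_1,v_5].
As a 13×2 matrix over Z this has rank 2, with invariant factors (1,1).

Now H_k = ker ∂_k / im ∂_{k+1}, so:

  H_0: rank C_0 − rank ∂_1 = 8 − 7 = 1, and the invariant factors of ∂_1 are all 1, so H_0 = Z.
  H_1: rank ker ∂_1 − rank ∂_2 = (13 − 7) − 2 = 4, and the invariant factors of ∂_2 are all 1, so H_1 = Z^4.
  H_2: rank ker ∂_2 − rank ∂_3 = (2 − 2) − 0 = 0, and there is no ∂_3, so H_2 = 0.

H_0 = Z,  H_1 = Z^4,  H_2 = 0.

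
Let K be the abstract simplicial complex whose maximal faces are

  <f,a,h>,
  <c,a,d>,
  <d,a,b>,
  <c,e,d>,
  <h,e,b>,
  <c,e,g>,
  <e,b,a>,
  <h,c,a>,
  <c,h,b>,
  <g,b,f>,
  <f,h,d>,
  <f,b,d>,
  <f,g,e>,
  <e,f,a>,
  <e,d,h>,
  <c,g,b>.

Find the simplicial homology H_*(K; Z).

H_0 = Z,  H_1 = Z^2,  H_2 = Z.

K has 8 vertices, 24 edges, 16 triangles.
rank ∂_0 = 0, rank ∂_1 = 7 ⇒ b_0 = 8 − 0 − 7 = 1; all invariant factors of ∂_1 are 1 so no torsion. So H_0 = Z.
rank ∂_1 = 7, rank ∂_2 = 15 ⇒ b_1 = 24 − 7 − 15 = 2; all invariant factors of ∂_2 are 1 so no torsion. So H_1 = Z^2.
rank ∂_2 = 15, rank ∂_3 = 0 ⇒ b_2 = 16 − 15 − 0 = 1. So H_2 = Z.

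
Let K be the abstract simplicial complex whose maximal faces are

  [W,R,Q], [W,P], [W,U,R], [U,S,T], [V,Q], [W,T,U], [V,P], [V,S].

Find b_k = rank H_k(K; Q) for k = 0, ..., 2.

Take the total order P < Q < R < S < T < U < V < W on the vertex set. Then K (dimension 2) consists of the simplices:

  0-simplices (8): P, Q, R, S, T, U, V, W
  1-simplices (13): PV, PW, QR, QV, QW, RU, RW, ST, SU, SV, TU, TW, UW
  2-simplices (4): QRW, RUW, STU, TUW

so the chain groups are C_0 ≅ Z^8, C_1 ≅ Z^13, C_2 ≅ Z^4.

∂_1: C_1 → C_0 is given by ∂[p,q] = [q] − [p].
As a 8×13 matrix over Z this has rank 7, with invariant factors (1,1,1,1,1,1,1).

The boundary map ∂_2: C_2 → C_1 sends each 2-simplex [p,q,r] to [q,r] − [p,r] + [p,q]. For instance
  ∂QRW = RW − QW + QR,
  ∂STU = TU − SU + ST.
The 13×4 boundary matrix has rank 4 and Smith normal form diag(1,1,1,1).

From H_k ≅ ker(∂_k) / im(∂_{k+1}) we obtain:

  H_0: rank C_0 − rank ∂_1 = 8 − 7 = 1, and the invariant factors of ∂_1 are all 1, so H_0 = Z.
  H_1: rank ker ∂_1 − rank ∂_2 = (13 − 7) − 4 = 2, and the invariant factors of ∂_2 are all 1, so H_1 = Z^2.
  H_2: rank ker ∂_2 − rank ∂_3 = (4 − 4) − 0 = 0, and there is no ∂_3, so H_2 = 0.

Hence the Betti numbers are b_0 = 1, b_1 = 2, b_2 = 0.

b_0 = 1, b_1 = 2, b_2 = 0.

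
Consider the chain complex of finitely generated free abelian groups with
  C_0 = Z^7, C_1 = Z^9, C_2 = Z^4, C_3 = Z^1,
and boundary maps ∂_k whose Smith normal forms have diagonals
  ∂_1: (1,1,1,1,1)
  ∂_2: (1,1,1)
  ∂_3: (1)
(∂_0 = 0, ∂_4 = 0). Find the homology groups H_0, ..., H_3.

H_0: b_0 = 7 − 0 − 5 = 2; torsion from ∂_1 factors > 1: none. So H_0 = Z^2.
H_1: b_1 = 9 − 5 − 3 = 1; torsion from ∂_2 factors > 1: none. So H_1 = Z.
H_2: b_2 = 4 − 3 − 1 = 0; torsion from ∂_3 factors > 1: none. So H_2 = 0.
H_3: b_3 = 1 − 1 − 0 = 0; torsion from ∂_4 factors > 1: none. So H_3 = 0.

H_0 = Z^2,  H_1 = Z,  H_2 = 0,  H_3 = 0.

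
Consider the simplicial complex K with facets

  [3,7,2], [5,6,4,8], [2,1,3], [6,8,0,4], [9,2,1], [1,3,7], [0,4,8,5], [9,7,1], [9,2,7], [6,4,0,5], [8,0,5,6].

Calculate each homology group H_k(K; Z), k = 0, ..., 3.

H_0 = Z^2,  H_1 = 0,  H_2 = Z,  H_3 = Z.

Order the vertices as 0 < 1 < 2 < 3 < 4 < 5 < 6 < 7 < 8 < 9. Listing each simplex with vertices in this order, K has dimension 3 with simplices:

  0-simplices (10): [0], [1], [2], [3], [4], [5], [6], [7], [8], [9]
  1-simplices (19): [0,4], [0,5], [0,6], [0,8], [1,2], [1,3], [1,7], [1,9], [2,3], [2,7], [2,9], [3,7], [4,5], [4,6], [4,8], [5,6], [5,8], [6,8], [7,9]
  2-simplices (16): [0,4,5], [0,4,6], [0,4,8], [0,5,6], [0,5,8], [0,6,8], [1,2,3], [1,2,9], [1,3,7], [1,7,9], [2,3,7], [2,7,9], [4,5,6], [4,5,8], [4,6,8], [5,6,8]
  3-simplices (5): [0,4,5,6], [0,4,5,8], [0,4,6,8], [0,5,6,8], [4,5,6,8]

so the chain groups are C_0 ≅ Z^10, C_1 ≅ Z^19, C_2 ≅ Z^16, C_3 ≅ Z^5.

The boundary map ∂_1: C_1 → C_0 is given by ∂[p,q] = [q] − [p]. For instance
  ∂[4,8] = [8] − [4].
As a 10×19 matrix over Z this has rank 8, with invariant factors (1,1,1,1,1,1,1,1).

The boundary map ∂_2: C_2 → C_1 sends each 2-simplex [p,q,r] to [q,r] − [p,r] + [p,q]. For instance
  ∂[4,5,6] = [5,6] − [4,6] + [4,5],
  ∂[4,5,8] = [5,8] − [4,8] + [4,5].
The 19×16 boundary matrix has rank 11 and Smith normal form diag(1,1,1,1,1,1,1,1,1,1,1).

The boundary map ∂_3: C_3 → C_2 sends each 3-simplex σ to the alternating sum Σ_i (−1)^i (σ with its i-th vertex removed). For instance
  ∂[4,5,6,8] = [5,6,8] − [4,6,8] + [4,5,8] − [4,5,6],
  ∂[0,4,5,8] = [4,5,8] − [0,5,8] + [0,4,8] − [0,4,5].
As a 16×5 matrix over Z this has rank 4, with invariant factors (1,1,1,1).

Now H_k = ker ∂_k / im ∂_{k+1}, so:

  H_0: rank C_0 − rank ∂_1 = 10 − 8 = 2, and the invariant factors of ∂_1 are all 1, so H_0 = Z^2.
  H_1: rank ker ∂_1 − rank ∂_2 = (19 − 8) − 11 = 0, and the invariant factors of ∂_2 are all 1, so H_1 = 0.
  H_2: rank ker ∂_2 − rank ∂_3 = (16 − 11) − 4 = 1, and the invariant factors of ∂_3 are all 1, so H_2 = Z.
  H_3: rank ker ∂_3 − rank ∂_4 = (5 − 4) − 0 = 1, and there is no ∂_4, so H_3 = Z.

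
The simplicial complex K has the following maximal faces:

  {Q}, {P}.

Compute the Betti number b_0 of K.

K has 2 vertices.
rank ∂_0 = 0, rank ∂_1 = 0 ⇒ b_0 = 2 − 0 − 0 = 2. So H_0 ≅ Z^2.

b_0 = 2.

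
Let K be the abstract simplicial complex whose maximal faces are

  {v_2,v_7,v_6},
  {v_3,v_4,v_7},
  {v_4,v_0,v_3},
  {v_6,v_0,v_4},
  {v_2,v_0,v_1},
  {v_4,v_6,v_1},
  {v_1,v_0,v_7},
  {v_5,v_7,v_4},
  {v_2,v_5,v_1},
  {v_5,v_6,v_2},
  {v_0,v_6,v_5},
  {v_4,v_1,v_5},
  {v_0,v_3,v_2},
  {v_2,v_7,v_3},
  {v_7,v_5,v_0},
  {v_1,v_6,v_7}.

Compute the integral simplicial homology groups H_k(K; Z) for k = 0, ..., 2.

Fix the vertex order v_0 < v_1 < v_2 < v_3 < v_4 < v_5 < v_6 < v_7 and write every simplex with vertices in increasing order. Then dim K = 2 and the simplices of K are:

  0-simplices (8): [v_0], [v_1], [v_2], [v_3], [v_4], [v_5], [v_6], [v_7]
  1-simplices (24): (24 of them)
  2-simplices (16): (16 of them)

Hence C_0 ≅ Z^8, C_1 ≅ Z^24, C_2 ≅ Z^16.

Boundary ∂_1: C_1 → C_0 sends each edge [p,q] (with p < q) to q − p. For instance
  ∂[v_4,v_7] = [v_7] − [v_4].
As a 8×24 matrix over Z this has rank 7, with invariant factors (1,1,1,1,1,1,1).

∂_2: C_2 → C_1 maps a triangle to the signed sum of its edges. For instance
  ∂[v_1,v_2,v_5] = [v_2,v_5] − [v_1,v_5] + [v_1,v_2],
  ∂[v_2,v_6,v_7] = [v_6,v_7] − [v_2,v_7] + [v_2,v_6].
The resulting 24×16 matrix has rank 15, and its Smith normal form has invariant factors (1,1,1,1,1,1,1,1,1,1,1,1,1,1,1).

From H_k ≅ ker(∂_k) / im(∂_{k+1}) we obtain:

  H_0: rank C_0 − rank ∂_1 = 8 − 7 = 1, and the invariant factors of ∂_1 are all 1, so H_0 ≅ Z.
  H_1: rank ker ∂_1 − rank ∂_2 = (24 − 7) − 15 = 2, and the invariant factors of ∂_2 are all 1, so H_1 ≅ Z^2.
  H_2: rank ker ∂_2 − rank ∂_3 = (16 − 15) − 0 = 1, and there is no ∂_3, so H_2 ≅ Z.

As a check, the Euler characteristic is 8 − 24 + 16 = 0, which agrees with 1 − 2 + 1 = 0.

H_0 = Z,  H_1 = Z^2,  H_2 = Z.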